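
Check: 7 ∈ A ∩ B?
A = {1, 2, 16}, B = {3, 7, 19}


A = {1, 2, 16}, B = {3, 7, 19}
A ∩ B = elements in both A and B
A ∩ B = ∅
Checking if 7 ∈ A ∩ B
7 is not in A ∩ B → False

7 ∉ A ∩ B


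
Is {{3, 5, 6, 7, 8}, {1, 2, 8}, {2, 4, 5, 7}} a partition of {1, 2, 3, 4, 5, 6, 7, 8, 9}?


A partition requires: (1) non-empty parts, (2) pairwise disjoint, (3) union = U
Parts: {3, 5, 6, 7, 8}, {1, 2, 8}, {2, 4, 5, 7}
Union of parts: {1, 2, 3, 4, 5, 6, 7, 8}
U = {1, 2, 3, 4, 5, 6, 7, 8, 9}
All non-empty? True
Pairwise disjoint? False
Covers U? False

No, not a valid partition


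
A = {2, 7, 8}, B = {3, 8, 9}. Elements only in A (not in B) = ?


A = {2, 7, 8}
B = {3, 8, 9}
Region: only in A (not in B)
Elements: {2, 7}

Elements only in A (not in B): {2, 7}


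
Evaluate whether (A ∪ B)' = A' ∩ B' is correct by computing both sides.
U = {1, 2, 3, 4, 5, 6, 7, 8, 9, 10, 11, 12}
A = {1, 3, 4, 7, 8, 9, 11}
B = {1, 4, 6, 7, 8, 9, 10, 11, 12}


LHS: A ∪ B = {1, 3, 4, 6, 7, 8, 9, 10, 11, 12}
(A ∪ B)' = U \ (A ∪ B) = {2, 5}
A' = {2, 5, 6, 10, 12}, B' = {2, 3, 5}
Claimed RHS: A' ∩ B' = {2, 5}
Identity is VALID: LHS = RHS = {2, 5} ✓

Identity is valid. (A ∪ B)' = A' ∩ B' = {2, 5}


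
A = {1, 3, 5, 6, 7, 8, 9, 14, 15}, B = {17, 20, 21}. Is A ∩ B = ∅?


Disjoint means A ∩ B = ∅.
A ∩ B = ∅
A ∩ B = ∅, so A and B are disjoint.

Yes, A and B are disjoint


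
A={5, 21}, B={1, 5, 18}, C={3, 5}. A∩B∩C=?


A ∩ B = {5}
(A ∩ B) ∩ C = {5}

A ∩ B ∩ C = {5}


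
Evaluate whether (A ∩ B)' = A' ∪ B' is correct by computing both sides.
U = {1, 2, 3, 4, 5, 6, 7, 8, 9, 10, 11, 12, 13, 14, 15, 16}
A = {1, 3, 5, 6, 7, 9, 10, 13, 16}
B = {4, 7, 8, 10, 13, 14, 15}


LHS: A ∩ B = {7, 10, 13}
(A ∩ B)' = U \ (A ∩ B) = {1, 2, 3, 4, 5, 6, 8, 9, 11, 12, 14, 15, 16}
A' = {2, 4, 8, 11, 12, 14, 15}, B' = {1, 2, 3, 5, 6, 9, 11, 12, 16}
Claimed RHS: A' ∪ B' = {1, 2, 3, 4, 5, 6, 8, 9, 11, 12, 14, 15, 16}
Identity is VALID: LHS = RHS = {1, 2, 3, 4, 5, 6, 8, 9, 11, 12, 14, 15, 16} ✓

Identity is valid. (A ∩ B)' = A' ∪ B' = {1, 2, 3, 4, 5, 6, 8, 9, 11, 12, 14, 15, 16}


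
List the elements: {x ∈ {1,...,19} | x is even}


Checking each candidate:
Condition: even numbers in {1,...,19}
Result = {2, 4, 6, 8, 10, 12, 14, 16, 18}

{2, 4, 6, 8, 10, 12, 14, 16, 18}


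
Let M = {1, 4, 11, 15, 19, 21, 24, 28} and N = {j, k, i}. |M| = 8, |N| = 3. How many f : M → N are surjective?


n = |M| = 8, k = |N| = 3. Surjections via inclusion-exclusion:
S(n,k) = Σ(-1)^i × C(k,i) × (k-i)^n, i=0 to k
i=0: (-1)^0×C(3,0)×3^8 = 6561
i=1: (-1)^1×C(3,1)×2^8 = -768
i=2: (-1)^2×C(3,2)×1^8 = 3
i=3: (-1)^3×C(3,3)×0^8 = 0
Total = 5796

Number of surjections = 5796


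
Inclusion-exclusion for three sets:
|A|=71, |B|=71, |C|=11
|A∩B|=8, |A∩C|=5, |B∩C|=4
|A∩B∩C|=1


|A∪B∪C| = |A|+|B|+|C| - |A∩B|-|A∩C|-|B∩C| + |A∩B∩C|
= 71+71+11 - 8-5-4 + 1
= 153 - 17 + 1
= 137

|A ∪ B ∪ C| = 137


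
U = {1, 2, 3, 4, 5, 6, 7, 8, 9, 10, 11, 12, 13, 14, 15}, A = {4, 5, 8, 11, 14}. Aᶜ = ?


Aᶜ = U \ A = elements in U but not in A
U = {1, 2, 3, 4, 5, 6, 7, 8, 9, 10, 11, 12, 13, 14, 15}
A = {4, 5, 8, 11, 14}
Aᶜ = {1, 2, 3, 6, 7, 9, 10, 12, 13, 15}

Aᶜ = {1, 2, 3, 6, 7, 9, 10, 12, 13, 15}


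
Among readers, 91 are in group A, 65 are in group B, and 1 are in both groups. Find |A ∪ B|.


|A ∪ B| = |A| + |B| - |A ∩ B|
= 91 + 65 - 1
= 155

|A ∪ B| = 155


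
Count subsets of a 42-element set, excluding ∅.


Total subsets = 2^n = 2^42 = 4398046511104
Non-empty subsets exclude the empty set: 2^n - 1
= 4398046511104 - 1
= 4398046511103

Number of non-empty subsets = 4398046511103


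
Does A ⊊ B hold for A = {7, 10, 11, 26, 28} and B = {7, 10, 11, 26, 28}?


A ⊂ B requires: A ⊆ B AND A ≠ B.
A ⊆ B? Yes
A = B? Yes
A = B, so A is not a PROPER subset.

No, A is not a proper subset of B


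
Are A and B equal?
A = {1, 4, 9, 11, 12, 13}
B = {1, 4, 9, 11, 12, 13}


Two sets are equal iff they have exactly the same elements.
A = {1, 4, 9, 11, 12, 13}
B = {1, 4, 9, 11, 12, 13}
Same elements → A = B

Yes, A = B


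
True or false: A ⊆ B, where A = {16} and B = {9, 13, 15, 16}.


A ⊆ B means every element of A is in B.
All elements of A are in B.
So A ⊆ B.

Yes, A ⊆ B


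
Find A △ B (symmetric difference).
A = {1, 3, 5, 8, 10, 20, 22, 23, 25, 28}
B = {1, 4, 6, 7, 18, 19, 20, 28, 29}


A △ B = (A \ B) ∪ (B \ A) = elements in exactly one of A or B
A \ B = {3, 5, 8, 10, 22, 23, 25}
B \ A = {4, 6, 7, 18, 19, 29}
A △ B = {3, 4, 5, 6, 7, 8, 10, 18, 19, 22, 23, 25, 29}

A △ B = {3, 4, 5, 6, 7, 8, 10, 18, 19, 22, 23, 25, 29}


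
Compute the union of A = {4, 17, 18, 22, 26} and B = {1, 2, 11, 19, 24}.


A ∪ B = all elements in A or B (or both)
A = {4, 17, 18, 22, 26}
B = {1, 2, 11, 19, 24}
A ∪ B = {1, 2, 4, 11, 17, 18, 19, 22, 24, 26}

A ∪ B = {1, 2, 4, 11, 17, 18, 19, 22, 24, 26}


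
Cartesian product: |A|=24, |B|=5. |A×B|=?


|A × B| = |A| × |B|
= 24 × 5
= 120

|A × B| = 120


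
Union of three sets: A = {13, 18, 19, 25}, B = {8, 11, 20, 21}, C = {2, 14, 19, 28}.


A ∪ B = {8, 11, 13, 18, 19, 20, 21, 25}
(A ∪ B) ∪ C = {2, 8, 11, 13, 14, 18, 19, 20, 21, 25, 28}

A ∪ B ∪ C = {2, 8, 11, 13, 14, 18, 19, 20, 21, 25, 28}


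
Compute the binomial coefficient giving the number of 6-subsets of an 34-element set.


C(n,k) = n! / (k!(n-k)!)
C(34,6) = 34! / (6!28!)
= 1344904

C(34,6) = 1344904


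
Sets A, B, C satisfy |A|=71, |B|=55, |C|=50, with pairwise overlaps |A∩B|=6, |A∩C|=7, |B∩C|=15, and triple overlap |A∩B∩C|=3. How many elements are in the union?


|A∪B∪C| = |A|+|B|+|C| - |A∩B|-|A∩C|-|B∩C| + |A∩B∩C|
= 71+55+50 - 6-7-15 + 3
= 176 - 28 + 3
= 151

|A ∪ B ∪ C| = 151


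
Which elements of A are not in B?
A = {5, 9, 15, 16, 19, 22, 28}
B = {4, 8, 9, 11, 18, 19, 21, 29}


A \ B = elements in A but not in B
A = {5, 9, 15, 16, 19, 22, 28}
B = {4, 8, 9, 11, 18, 19, 21, 29}
Remove from A any elements in B
A \ B = {5, 15, 16, 22, 28}

A \ B = {5, 15, 16, 22, 28}


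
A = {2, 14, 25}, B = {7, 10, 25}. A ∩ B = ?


A ∩ B = elements in both A and B
A = {2, 14, 25}
B = {7, 10, 25}
A ∩ B = {25}

A ∩ B = {25}


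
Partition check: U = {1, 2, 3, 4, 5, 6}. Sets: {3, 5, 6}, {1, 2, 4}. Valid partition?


A partition requires: (1) non-empty parts, (2) pairwise disjoint, (3) union = U
Parts: {3, 5, 6}, {1, 2, 4}
Union of parts: {1, 2, 3, 4, 5, 6}
U = {1, 2, 3, 4, 5, 6}
All non-empty? True
Pairwise disjoint? True
Covers U? True

Yes, valid partition


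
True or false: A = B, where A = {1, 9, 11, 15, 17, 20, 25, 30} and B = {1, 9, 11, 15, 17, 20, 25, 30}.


Two sets are equal iff they have exactly the same elements.
A = {1, 9, 11, 15, 17, 20, 25, 30}
B = {1, 9, 11, 15, 17, 20, 25, 30}
Same elements → A = B

Yes, A = B


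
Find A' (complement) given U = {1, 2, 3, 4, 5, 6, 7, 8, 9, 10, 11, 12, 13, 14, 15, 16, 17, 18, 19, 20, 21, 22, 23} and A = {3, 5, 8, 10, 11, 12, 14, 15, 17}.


Aᶜ = U \ A = elements in U but not in A
U = {1, 2, 3, 4, 5, 6, 7, 8, 9, 10, 11, 12, 13, 14, 15, 16, 17, 18, 19, 20, 21, 22, 23}
A = {3, 5, 8, 10, 11, 12, 14, 15, 17}
Aᶜ = {1, 2, 4, 6, 7, 9, 13, 16, 18, 19, 20, 21, 22, 23}

Aᶜ = {1, 2, 4, 6, 7, 9, 13, 16, 18, 19, 20, 21, 22, 23}


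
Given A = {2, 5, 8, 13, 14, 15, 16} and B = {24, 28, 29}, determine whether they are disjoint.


Disjoint means A ∩ B = ∅.
A ∩ B = ∅
A ∩ B = ∅, so A and B are disjoint.

Yes, A and B are disjoint


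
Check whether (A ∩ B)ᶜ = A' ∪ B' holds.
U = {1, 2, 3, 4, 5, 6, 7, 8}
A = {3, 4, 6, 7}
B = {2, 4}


LHS: A ∩ B = {4}
(A ∩ B)' = U \ (A ∩ B) = {1, 2, 3, 5, 6, 7, 8}
A' = {1, 2, 5, 8}, B' = {1, 3, 5, 6, 7, 8}
Claimed RHS: A' ∪ B' = {1, 2, 3, 5, 6, 7, 8}
Identity is VALID: LHS = RHS = {1, 2, 3, 5, 6, 7, 8} ✓

Identity is valid. (A ∩ B)' = A' ∪ B' = {1, 2, 3, 5, 6, 7, 8}


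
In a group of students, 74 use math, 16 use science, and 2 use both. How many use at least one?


|A ∪ B| = |A| + |B| - |A ∩ B|
= 74 + 16 - 2
= 88

|A ∪ B| = 88


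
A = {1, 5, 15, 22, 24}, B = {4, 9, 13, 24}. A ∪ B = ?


A ∪ B = all elements in A or B (or both)
A = {1, 5, 15, 22, 24}
B = {4, 9, 13, 24}
A ∪ B = {1, 4, 5, 9, 13, 15, 22, 24}

A ∪ B = {1, 4, 5, 9, 13, 15, 22, 24}


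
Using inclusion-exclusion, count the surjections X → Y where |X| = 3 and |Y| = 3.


n = |X| = 3, k = |Y| = 3. Surjections via inclusion-exclusion:
S(n,k) = Σ(-1)^i × C(k,i) × (k-i)^n, i=0 to k
i=0: (-1)^0×C(3,0)×3^3 = 27
i=1: (-1)^1×C(3,1)×2^3 = -24
i=2: (-1)^2×C(3,2)×1^3 = 3
i=3: (-1)^3×C(3,3)×0^3 = 0
Total = 6

Number of surjections = 6


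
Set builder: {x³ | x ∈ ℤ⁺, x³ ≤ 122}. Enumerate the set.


Checking each candidate:
Condition: positive perfect cubes ≤ 122
Result = {1, 8, 27, 64}

{1, 8, 27, 64}


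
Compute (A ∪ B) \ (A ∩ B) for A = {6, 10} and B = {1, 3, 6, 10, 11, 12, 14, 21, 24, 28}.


A △ B = (A \ B) ∪ (B \ A) = elements in exactly one of A or B
A \ B = ∅
B \ A = {1, 3, 11, 12, 14, 21, 24, 28}
A △ B = {1, 3, 11, 12, 14, 21, 24, 28}

A △ B = {1, 3, 11, 12, 14, 21, 24, 28}


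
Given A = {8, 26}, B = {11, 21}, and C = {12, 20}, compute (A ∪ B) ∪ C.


A ∪ B = {8, 11, 21, 26}
(A ∪ B) ∪ C = {8, 11, 12, 20, 21, 26}

A ∪ B ∪ C = {8, 11, 12, 20, 21, 26}


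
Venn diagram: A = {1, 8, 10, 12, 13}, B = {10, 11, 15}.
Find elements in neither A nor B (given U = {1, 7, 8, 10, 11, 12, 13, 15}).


A = {1, 8, 10, 12, 13}
B = {10, 11, 15}
Region: in neither A nor B (given U = {1, 7, 8, 10, 11, 12, 13, 15})
Elements: {7}

Elements in neither A nor B (given U = {1, 7, 8, 10, 11, 12, 13, 15}): {7}


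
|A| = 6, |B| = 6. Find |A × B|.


|A × B| = |A| × |B|
= 6 × 6
= 36

|A × B| = 36


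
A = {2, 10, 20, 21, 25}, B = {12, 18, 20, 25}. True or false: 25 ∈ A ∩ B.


A = {2, 10, 20, 21, 25}, B = {12, 18, 20, 25}
A ∩ B = elements in both A and B
A ∩ B = {20, 25}
Checking if 25 ∈ A ∩ B
25 is in A ∩ B → True

25 ∈ A ∩ B


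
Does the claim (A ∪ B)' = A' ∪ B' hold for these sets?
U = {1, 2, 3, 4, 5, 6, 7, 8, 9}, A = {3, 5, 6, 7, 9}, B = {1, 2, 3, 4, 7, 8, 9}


LHS: A ∪ B = {1, 2, 3, 4, 5, 6, 7, 8, 9}
(A ∪ B)' = U \ (A ∪ B) = ∅
A' = {1, 2, 4, 8}, B' = {5, 6}
Claimed RHS: A' ∪ B' = {1, 2, 4, 5, 6, 8}
Identity is INVALID: LHS = ∅ but the RHS claimed here equals {1, 2, 4, 5, 6, 8}. The correct form is (A ∪ B)' = A' ∩ B'.

Identity is invalid: (A ∪ B)' = ∅ but A' ∪ B' = {1, 2, 4, 5, 6, 8}. The correct De Morgan law is (A ∪ B)' = A' ∩ B'.


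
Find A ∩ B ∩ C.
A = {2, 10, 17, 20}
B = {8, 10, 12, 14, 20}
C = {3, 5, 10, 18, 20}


A ∩ B = {10, 20}
(A ∩ B) ∩ C = {10, 20}

A ∩ B ∩ C = {10, 20}


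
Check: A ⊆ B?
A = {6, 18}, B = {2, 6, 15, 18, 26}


A ⊆ B means every element of A is in B.
All elements of A are in B.
So A ⊆ B.

Yes, A ⊆ B


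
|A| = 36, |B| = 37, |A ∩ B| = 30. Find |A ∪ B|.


|A ∪ B| = |A| + |B| - |A ∩ B|
= 36 + 37 - 30
= 43

|A ∪ B| = 43


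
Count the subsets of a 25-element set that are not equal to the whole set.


Total subsets = 2^n = 2^25 = 33554432
Proper subsets exclude the set itself: 2^n - 1
= 33554432 - 1
= 33554431

Number of proper subsets = 33554431


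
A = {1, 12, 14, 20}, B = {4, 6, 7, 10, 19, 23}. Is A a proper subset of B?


A ⊂ B requires: A ⊆ B AND A ≠ B.
A ⊆ B? No
A ⊄ B, so A is not a proper subset.

No, A is not a proper subset of B


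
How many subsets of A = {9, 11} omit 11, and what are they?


A subset of A that omits 11 is a subset of A \ {11}, so there are 2^(n-1) = 2^1 = 2 of them.
Subsets excluding 11: ∅, {9}

Subsets excluding 11 (2 total): ∅, {9}


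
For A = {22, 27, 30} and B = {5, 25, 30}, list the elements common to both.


A ∩ B = elements in both A and B
A = {22, 27, 30}
B = {5, 25, 30}
A ∩ B = {30}

A ∩ B = {30}


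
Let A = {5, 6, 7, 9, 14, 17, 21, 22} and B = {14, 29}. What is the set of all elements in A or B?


A ∪ B = all elements in A or B (or both)
A = {5, 6, 7, 9, 14, 17, 21, 22}
B = {14, 29}
A ∪ B = {5, 6, 7, 9, 14, 17, 21, 22, 29}

A ∪ B = {5, 6, 7, 9, 14, 17, 21, 22, 29}


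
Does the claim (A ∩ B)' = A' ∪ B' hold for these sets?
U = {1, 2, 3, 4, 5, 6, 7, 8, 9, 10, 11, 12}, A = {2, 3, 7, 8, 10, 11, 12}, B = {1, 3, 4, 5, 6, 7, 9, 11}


LHS: A ∩ B = {3, 7, 11}
(A ∩ B)' = U \ (A ∩ B) = {1, 2, 4, 5, 6, 8, 9, 10, 12}
A' = {1, 4, 5, 6, 9}, B' = {2, 8, 10, 12}
Claimed RHS: A' ∪ B' = {1, 2, 4, 5, 6, 8, 9, 10, 12}
Identity is VALID: LHS = RHS = {1, 2, 4, 5, 6, 8, 9, 10, 12} ✓

Identity is valid. (A ∩ B)' = A' ∪ B' = {1, 2, 4, 5, 6, 8, 9, 10, 12}


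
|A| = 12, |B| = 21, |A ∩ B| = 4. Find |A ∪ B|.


|A ∪ B| = |A| + |B| - |A ∩ B|
= 12 + 21 - 4
= 29

|A ∪ B| = 29


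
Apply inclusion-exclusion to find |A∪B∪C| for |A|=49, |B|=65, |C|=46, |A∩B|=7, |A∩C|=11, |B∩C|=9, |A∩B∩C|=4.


|A∪B∪C| = |A|+|B|+|C| - |A∩B|-|A∩C|-|B∩C| + |A∩B∩C|
= 49+65+46 - 7-11-9 + 4
= 160 - 27 + 4
= 137

|A ∪ B ∪ C| = 137


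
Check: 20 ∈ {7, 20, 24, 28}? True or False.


A = {7, 20, 24, 28}
Checking if 20 is in A
20 is in A → True

20 ∈ A


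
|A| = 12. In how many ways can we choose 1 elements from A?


C(n,k) = n! / (k!(n-k)!)
C(12,1) = 12! / (1!11!)
= 12

C(12,1) = 12


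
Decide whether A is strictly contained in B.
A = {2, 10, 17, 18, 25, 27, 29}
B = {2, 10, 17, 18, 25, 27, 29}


A ⊂ B requires: A ⊆ B AND A ≠ B.
A ⊆ B? Yes
A = B? Yes
A = B, so A is not a PROPER subset.

No, A is not a proper subset of B


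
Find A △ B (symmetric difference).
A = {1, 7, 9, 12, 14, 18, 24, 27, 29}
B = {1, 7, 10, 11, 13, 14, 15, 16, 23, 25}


A △ B = (A \ B) ∪ (B \ A) = elements in exactly one of A or B
A \ B = {9, 12, 18, 24, 27, 29}
B \ A = {10, 11, 13, 15, 16, 23, 25}
A △ B = {9, 10, 11, 12, 13, 15, 16, 18, 23, 24, 25, 27, 29}

A △ B = {9, 10, 11, 12, 13, 15, 16, 18, 23, 24, 25, 27, 29}


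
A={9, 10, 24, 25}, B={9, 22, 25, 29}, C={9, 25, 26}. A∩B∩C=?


A ∩ B = {9, 25}
(A ∩ B) ∩ C = {9, 25}

A ∩ B ∩ C = {9, 25}


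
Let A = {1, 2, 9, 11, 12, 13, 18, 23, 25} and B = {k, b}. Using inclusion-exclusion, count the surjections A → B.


n = |A| = 9, k = |B| = 2. Surjections via inclusion-exclusion:
S(n,k) = Σ(-1)^i × C(k,i) × (k-i)^n, i=0 to k
i=0: (-1)^0×C(2,0)×2^9 = 512
i=1: (-1)^1×C(2,1)×1^9 = -2
i=2: (-1)^2×C(2,2)×0^9 = 0
Total = 510

Number of surjections = 510


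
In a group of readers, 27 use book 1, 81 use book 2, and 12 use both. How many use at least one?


|A ∪ B| = |A| + |B| - |A ∩ B|
= 27 + 81 - 12
= 96

|A ∪ B| = 96


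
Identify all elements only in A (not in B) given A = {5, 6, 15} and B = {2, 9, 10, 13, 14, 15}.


A = {5, 6, 15}
B = {2, 9, 10, 13, 14, 15}
Region: only in A (not in B)
Elements: {5, 6}

Elements only in A (not in B): {5, 6}


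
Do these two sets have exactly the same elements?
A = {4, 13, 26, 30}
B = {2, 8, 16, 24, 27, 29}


Two sets are equal iff they have exactly the same elements.
A = {4, 13, 26, 30}
B = {2, 8, 16, 24, 27, 29}
Differences: {2, 4, 8, 13, 16, 24, 26, 27, 29, 30}
A ≠ B

No, A ≠ B


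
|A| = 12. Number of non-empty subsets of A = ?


Total subsets = 2^n = 2^12 = 4096
Non-empty subsets exclude the empty set: 2^n - 1
= 4096 - 1
= 4095

Number of non-empty subsets = 4095


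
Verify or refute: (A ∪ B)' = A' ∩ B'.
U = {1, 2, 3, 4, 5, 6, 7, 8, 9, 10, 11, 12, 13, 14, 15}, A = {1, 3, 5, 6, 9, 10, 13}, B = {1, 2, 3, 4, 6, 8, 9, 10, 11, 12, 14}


LHS: A ∪ B = {1, 2, 3, 4, 5, 6, 8, 9, 10, 11, 12, 13, 14}
(A ∪ B)' = U \ (A ∪ B) = {7, 15}
A' = {2, 4, 7, 8, 11, 12, 14, 15}, B' = {5, 7, 13, 15}
Claimed RHS: A' ∩ B' = {7, 15}
Identity is VALID: LHS = RHS = {7, 15} ✓

Identity is valid. (A ∪ B)' = A' ∩ B' = {7, 15}


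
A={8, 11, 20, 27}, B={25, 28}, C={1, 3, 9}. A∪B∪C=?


A ∪ B = {8, 11, 20, 25, 27, 28}
(A ∪ B) ∪ C = {1, 3, 8, 9, 11, 20, 25, 27, 28}

A ∪ B ∪ C = {1, 3, 8, 9, 11, 20, 25, 27, 28}


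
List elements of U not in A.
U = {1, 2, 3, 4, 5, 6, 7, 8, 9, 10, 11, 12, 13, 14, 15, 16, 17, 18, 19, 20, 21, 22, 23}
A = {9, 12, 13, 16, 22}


Aᶜ = U \ A = elements in U but not in A
U = {1, 2, 3, 4, 5, 6, 7, 8, 9, 10, 11, 12, 13, 14, 15, 16, 17, 18, 19, 20, 21, 22, 23}
A = {9, 12, 13, 16, 22}
Aᶜ = {1, 2, 3, 4, 5, 6, 7, 8, 10, 11, 14, 15, 17, 18, 19, 20, 21, 23}

Aᶜ = {1, 2, 3, 4, 5, 6, 7, 8, 10, 11, 14, 15, 17, 18, 19, 20, 21, 23}


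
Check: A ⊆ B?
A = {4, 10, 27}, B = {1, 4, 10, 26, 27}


A ⊆ B means every element of A is in B.
All elements of A are in B.
So A ⊆ B.

Yes, A ⊆ B


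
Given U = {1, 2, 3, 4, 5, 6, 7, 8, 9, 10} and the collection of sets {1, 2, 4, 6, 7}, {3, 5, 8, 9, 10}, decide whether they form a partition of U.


A partition requires: (1) non-empty parts, (2) pairwise disjoint, (3) union = U
Parts: {1, 2, 4, 6, 7}, {3, 5, 8, 9, 10}
Union of parts: {1, 2, 3, 4, 5, 6, 7, 8, 9, 10}
U = {1, 2, 3, 4, 5, 6, 7, 8, 9, 10}
All non-empty? True
Pairwise disjoint? True
Covers U? True

Yes, valid partition


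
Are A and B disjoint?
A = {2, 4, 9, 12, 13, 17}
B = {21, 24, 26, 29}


Disjoint means A ∩ B = ∅.
A ∩ B = ∅
A ∩ B = ∅, so A and B are disjoint.

Yes, A and B are disjoint


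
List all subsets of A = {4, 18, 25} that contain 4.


A subset of A contains 4 iff the remaining 2 elements form any subset of A \ {4}.
Count: 2^(n-1) = 2^2 = 4
Subsets containing 4: {4}, {4, 18}, {4, 25}, {4, 18, 25}

Subsets containing 4 (4 total): {4}, {4, 18}, {4, 25}, {4, 18, 25}


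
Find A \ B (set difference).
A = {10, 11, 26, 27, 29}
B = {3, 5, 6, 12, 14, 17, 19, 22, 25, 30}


A \ B = elements in A but not in B
A = {10, 11, 26, 27, 29}
B = {3, 5, 6, 12, 14, 17, 19, 22, 25, 30}
Remove from A any elements in B
A \ B = {10, 11, 26, 27, 29}

A \ B = {10, 11, 26, 27, 29}


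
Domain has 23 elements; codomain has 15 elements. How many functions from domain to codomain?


Each of |A| = 23 inputs maps to any of |B| = 15 outputs.
# functions = |B|^|A| = 15^23
= 1122274146401882171630859375

Number of functions = 1122274146401882171630859375


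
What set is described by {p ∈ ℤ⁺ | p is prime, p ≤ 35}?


Checking each candidate:
Condition: primes ≤ 35
Result = {2, 3, 5, 7, 11, 13, 17, 19, 23, 29, 31}

{2, 3, 5, 7, 11, 13, 17, 19, 23, 29, 31}


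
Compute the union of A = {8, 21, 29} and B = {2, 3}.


A ∪ B = all elements in A or B (or both)
A = {8, 21, 29}
B = {2, 3}
A ∪ B = {2, 3, 8, 21, 29}

A ∪ B = {2, 3, 8, 21, 29}


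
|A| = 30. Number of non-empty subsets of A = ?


Total subsets = 2^n = 2^30 = 1073741824
Non-empty subsets exclude the empty set: 2^n - 1
= 1073741824 - 1
= 1073741823

Number of non-empty subsets = 1073741823


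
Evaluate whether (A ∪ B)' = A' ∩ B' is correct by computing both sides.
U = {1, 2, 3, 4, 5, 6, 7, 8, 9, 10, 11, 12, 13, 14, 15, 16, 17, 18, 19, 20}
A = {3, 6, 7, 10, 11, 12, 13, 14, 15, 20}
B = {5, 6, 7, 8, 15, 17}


LHS: A ∪ B = {3, 5, 6, 7, 8, 10, 11, 12, 13, 14, 15, 17, 20}
(A ∪ B)' = U \ (A ∪ B) = {1, 2, 4, 9, 16, 18, 19}
A' = {1, 2, 4, 5, 8, 9, 16, 17, 18, 19}, B' = {1, 2, 3, 4, 9, 10, 11, 12, 13, 14, 16, 18, 19, 20}
Claimed RHS: A' ∩ B' = {1, 2, 4, 9, 16, 18, 19}
Identity is VALID: LHS = RHS = {1, 2, 4, 9, 16, 18, 19} ✓

Identity is valid. (A ∪ B)' = A' ∩ B' = {1, 2, 4, 9, 16, 18, 19}


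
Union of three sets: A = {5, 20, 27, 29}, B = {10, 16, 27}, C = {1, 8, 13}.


A ∪ B = {5, 10, 16, 20, 27, 29}
(A ∪ B) ∪ C = {1, 5, 8, 10, 13, 16, 20, 27, 29}

A ∪ B ∪ C = {1, 5, 8, 10, 13, 16, 20, 27, 29}


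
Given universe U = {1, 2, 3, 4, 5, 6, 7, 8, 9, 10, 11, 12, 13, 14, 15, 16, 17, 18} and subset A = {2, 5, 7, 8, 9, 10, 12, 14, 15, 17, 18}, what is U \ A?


Aᶜ = U \ A = elements in U but not in A
U = {1, 2, 3, 4, 5, 6, 7, 8, 9, 10, 11, 12, 13, 14, 15, 16, 17, 18}
A = {2, 5, 7, 8, 9, 10, 12, 14, 15, 17, 18}
Aᶜ = {1, 3, 4, 6, 11, 13, 16}

Aᶜ = {1, 3, 4, 6, 11, 13, 16}


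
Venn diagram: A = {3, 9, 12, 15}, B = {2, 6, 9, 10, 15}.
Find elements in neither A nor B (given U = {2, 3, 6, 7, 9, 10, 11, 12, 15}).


A = {3, 9, 12, 15}
B = {2, 6, 9, 10, 15}
Region: in neither A nor B (given U = {2, 3, 6, 7, 9, 10, 11, 12, 15})
Elements: {7, 11}

Elements in neither A nor B (given U = {2, 3, 6, 7, 9, 10, 11, 12, 15}): {7, 11}


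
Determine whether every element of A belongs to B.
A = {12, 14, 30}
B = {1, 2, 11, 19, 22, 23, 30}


A ⊆ B means every element of A is in B.
Elements in A not in B: {12, 14}
So A ⊄ B.

No, A ⊄ B


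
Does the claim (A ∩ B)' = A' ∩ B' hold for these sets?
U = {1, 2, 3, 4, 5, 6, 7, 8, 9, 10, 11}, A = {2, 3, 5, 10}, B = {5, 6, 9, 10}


LHS: A ∩ B = {5, 10}
(A ∩ B)' = U \ (A ∩ B) = {1, 2, 3, 4, 6, 7, 8, 9, 11}
A' = {1, 4, 6, 7, 8, 9, 11}, B' = {1, 2, 3, 4, 7, 8, 11}
Claimed RHS: A' ∩ B' = {1, 4, 7, 8, 11}
Identity is INVALID: LHS = {1, 2, 3, 4, 6, 7, 8, 9, 11} but the RHS claimed here equals {1, 4, 7, 8, 11}. The correct form is (A ∩ B)' = A' ∪ B'.

Identity is invalid: (A ∩ B)' = {1, 2, 3, 4, 6, 7, 8, 9, 11} but A' ∩ B' = {1, 4, 7, 8, 11}. The correct De Morgan law is (A ∩ B)' = A' ∪ B'.


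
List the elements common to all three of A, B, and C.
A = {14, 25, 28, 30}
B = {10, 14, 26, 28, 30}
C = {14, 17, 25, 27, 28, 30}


A ∩ B = {14, 28, 30}
(A ∩ B) ∩ C = {14, 28, 30}

A ∩ B ∩ C = {14, 28, 30}


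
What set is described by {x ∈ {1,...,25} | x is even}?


Checking each candidate:
Condition: even numbers in {1,...,25}
Result = {2, 4, 6, 8, 10, 12, 14, 16, 18, 20, 22, 24}

{2, 4, 6, 8, 10, 12, 14, 16, 18, 20, 22, 24}


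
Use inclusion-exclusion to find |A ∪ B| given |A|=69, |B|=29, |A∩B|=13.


|A ∪ B| = |A| + |B| - |A ∩ B|
= 69 + 29 - 13
= 85

|A ∪ B| = 85


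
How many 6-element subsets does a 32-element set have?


C(n,k) = n! / (k!(n-k)!)
C(32,6) = 32! / (6!26!)
= 906192

C(32,6) = 906192


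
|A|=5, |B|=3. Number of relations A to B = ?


A relation from A to B is any subset of A × B.
|A × B| = 5 × 3 = 15
# relations = 2^|A × B| = 2^15 = 32768

Number of relations = 32768


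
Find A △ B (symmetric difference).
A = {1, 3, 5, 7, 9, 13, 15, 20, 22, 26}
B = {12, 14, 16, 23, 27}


A △ B = (A \ B) ∪ (B \ A) = elements in exactly one of A or B
A \ B = {1, 3, 5, 7, 9, 13, 15, 20, 22, 26}
B \ A = {12, 14, 16, 23, 27}
A △ B = {1, 3, 5, 7, 9, 12, 13, 14, 15, 16, 20, 22, 23, 26, 27}

A △ B = {1, 3, 5, 7, 9, 12, 13, 14, 15, 16, 20, 22, 23, 26, 27}


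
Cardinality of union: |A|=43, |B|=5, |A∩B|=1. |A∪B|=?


|A ∪ B| = |A| + |B| - |A ∩ B|
= 43 + 5 - 1
= 47

|A ∪ B| = 47


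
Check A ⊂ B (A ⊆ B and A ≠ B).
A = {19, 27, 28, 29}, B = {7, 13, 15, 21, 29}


A ⊂ B requires: A ⊆ B AND A ≠ B.
A ⊆ B? No
A ⊄ B, so A is not a proper subset.

No, A is not a proper subset of B


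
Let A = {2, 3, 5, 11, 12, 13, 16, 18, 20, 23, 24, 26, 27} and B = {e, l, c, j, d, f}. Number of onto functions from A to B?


n = |A| = 13, k = |B| = 6. Surjections via inclusion-exclusion:
S(n,k) = Σ(-1)^i × C(k,i) × (k-i)^n, i=0 to k
i=0: (-1)^0×C(6,0)×6^13 = 13060694016
i=1: (-1)^1×C(6,1)×5^13 = -7324218750
i=2: (-1)^2×C(6,2)×4^13 = 1006632960
i=3: (-1)^3×C(6,3)×3^13 = -31886460
i=4: (-1)^4×C(6,4)×2^13 = 122880
i=5: (-1)^5×C(6,5)×1^13 = -6
i=6: (-1)^6×C(6,6)×0^13 = 0
Total = 6711344640

Number of surjections = 6711344640


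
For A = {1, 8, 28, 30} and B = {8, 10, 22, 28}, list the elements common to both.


A ∩ B = elements in both A and B
A = {1, 8, 28, 30}
B = {8, 10, 22, 28}
A ∩ B = {8, 28}

A ∩ B = {8, 28}


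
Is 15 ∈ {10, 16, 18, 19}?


A = {10, 16, 18, 19}
Checking if 15 is in A
15 is not in A → False

15 ∉ A


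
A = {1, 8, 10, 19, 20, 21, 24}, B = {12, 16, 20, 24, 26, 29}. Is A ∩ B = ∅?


Disjoint means A ∩ B = ∅.
A ∩ B = {20, 24}
A ∩ B ≠ ∅, so A and B are NOT disjoint.

No, A and B are not disjoint (A ∩ B = {20, 24})


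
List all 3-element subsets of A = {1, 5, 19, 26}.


|A| = 4, so A has C(4,3) = 4 subsets of size 3.
Enumerate by choosing 3 elements from A at a time:
{1, 5, 19}, {1, 5, 26}, {1, 19, 26}, {5, 19, 26}

3-element subsets (4 total): {1, 5, 19}, {1, 5, 26}, {1, 19, 26}, {5, 19, 26}


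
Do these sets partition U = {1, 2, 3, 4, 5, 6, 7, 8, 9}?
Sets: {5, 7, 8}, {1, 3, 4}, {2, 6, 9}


A partition requires: (1) non-empty parts, (2) pairwise disjoint, (3) union = U
Parts: {5, 7, 8}, {1, 3, 4}, {2, 6, 9}
Union of parts: {1, 2, 3, 4, 5, 6, 7, 8, 9}
U = {1, 2, 3, 4, 5, 6, 7, 8, 9}
All non-empty? True
Pairwise disjoint? True
Covers U? True

Yes, valid partition


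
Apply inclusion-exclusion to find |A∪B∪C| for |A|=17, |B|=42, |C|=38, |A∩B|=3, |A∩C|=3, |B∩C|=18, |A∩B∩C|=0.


|A∪B∪C| = |A|+|B|+|C| - |A∩B|-|A∩C|-|B∩C| + |A∩B∩C|
= 17+42+38 - 3-3-18 + 0
= 97 - 24 + 0
= 73

|A ∪ B ∪ C| = 73


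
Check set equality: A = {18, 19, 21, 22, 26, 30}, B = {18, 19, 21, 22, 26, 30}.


Two sets are equal iff they have exactly the same elements.
A = {18, 19, 21, 22, 26, 30}
B = {18, 19, 21, 22, 26, 30}
Same elements → A = B

Yes, A = B


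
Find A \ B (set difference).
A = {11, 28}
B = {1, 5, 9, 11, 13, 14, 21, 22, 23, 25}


A \ B = elements in A but not in B
A = {11, 28}
B = {1, 5, 9, 11, 13, 14, 21, 22, 23, 25}
Remove from A any elements in B
A \ B = {28}

A \ B = {28}


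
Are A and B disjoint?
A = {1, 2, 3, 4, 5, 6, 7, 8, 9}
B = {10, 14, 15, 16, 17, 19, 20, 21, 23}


Disjoint means A ∩ B = ∅.
A ∩ B = ∅
A ∩ B = ∅, so A and B are disjoint.

Yes, A and B are disjoint


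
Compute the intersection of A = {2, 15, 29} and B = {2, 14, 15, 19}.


A ∩ B = elements in both A and B
A = {2, 15, 29}
B = {2, 14, 15, 19}
A ∩ B = {2, 15}

A ∩ B = {2, 15}


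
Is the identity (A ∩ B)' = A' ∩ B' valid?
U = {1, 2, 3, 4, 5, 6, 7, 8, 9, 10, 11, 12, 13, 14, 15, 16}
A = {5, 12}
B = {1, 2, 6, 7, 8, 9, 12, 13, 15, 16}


LHS: A ∩ B = {12}
(A ∩ B)' = U \ (A ∩ B) = {1, 2, 3, 4, 5, 6, 7, 8, 9, 10, 11, 13, 14, 15, 16}
A' = {1, 2, 3, 4, 6, 7, 8, 9, 10, 11, 13, 14, 15, 16}, B' = {3, 4, 5, 10, 11, 14}
Claimed RHS: A' ∩ B' = {3, 4, 10, 11, 14}
Identity is INVALID: LHS = {1, 2, 3, 4, 5, 6, 7, 8, 9, 10, 11, 13, 14, 15, 16} but the RHS claimed here equals {3, 4, 10, 11, 14}. The correct form is (A ∩ B)' = A' ∪ B'.

Identity is invalid: (A ∩ B)' = {1, 2, 3, 4, 5, 6, 7, 8, 9, 10, 11, 13, 14, 15, 16} but A' ∩ B' = {3, 4, 10, 11, 14}. The correct De Morgan law is (A ∩ B)' = A' ∪ B'.


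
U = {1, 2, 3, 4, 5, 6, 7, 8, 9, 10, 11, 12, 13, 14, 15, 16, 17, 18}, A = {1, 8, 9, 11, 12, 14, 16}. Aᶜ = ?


Aᶜ = U \ A = elements in U but not in A
U = {1, 2, 3, 4, 5, 6, 7, 8, 9, 10, 11, 12, 13, 14, 15, 16, 17, 18}
A = {1, 8, 9, 11, 12, 14, 16}
Aᶜ = {2, 3, 4, 5, 6, 7, 10, 13, 15, 17, 18}

Aᶜ = {2, 3, 4, 5, 6, 7, 10, 13, 15, 17, 18}


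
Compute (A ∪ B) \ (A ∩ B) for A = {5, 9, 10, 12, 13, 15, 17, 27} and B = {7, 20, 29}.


A △ B = (A \ B) ∪ (B \ A) = elements in exactly one of A or B
A \ B = {5, 9, 10, 12, 13, 15, 17, 27}
B \ A = {7, 20, 29}
A △ B = {5, 7, 9, 10, 12, 13, 15, 17, 20, 27, 29}

A △ B = {5, 7, 9, 10, 12, 13, 15, 17, 20, 27, 29}


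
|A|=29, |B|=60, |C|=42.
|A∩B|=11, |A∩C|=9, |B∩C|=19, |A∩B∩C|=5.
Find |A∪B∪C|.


|A∪B∪C| = |A|+|B|+|C| - |A∩B|-|A∩C|-|B∩C| + |A∩B∩C|
= 29+60+42 - 11-9-19 + 5
= 131 - 39 + 5
= 97

|A ∪ B ∪ C| = 97


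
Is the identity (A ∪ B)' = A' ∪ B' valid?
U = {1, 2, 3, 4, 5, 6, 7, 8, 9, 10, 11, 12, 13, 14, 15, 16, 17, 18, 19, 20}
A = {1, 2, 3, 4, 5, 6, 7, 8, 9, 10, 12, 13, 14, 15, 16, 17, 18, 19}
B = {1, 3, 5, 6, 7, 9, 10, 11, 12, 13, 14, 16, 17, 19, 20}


LHS: A ∪ B = {1, 2, 3, 4, 5, 6, 7, 8, 9, 10, 11, 12, 13, 14, 15, 16, 17, 18, 19, 20}
(A ∪ B)' = U \ (A ∪ B) = ∅
A' = {11, 20}, B' = {2, 4, 8, 15, 18}
Claimed RHS: A' ∪ B' = {2, 4, 8, 11, 15, 18, 20}
Identity is INVALID: LHS = ∅ but the RHS claimed here equals {2, 4, 8, 11, 15, 18, 20}. The correct form is (A ∪ B)' = A' ∩ B'.

Identity is invalid: (A ∪ B)' = ∅ but A' ∪ B' = {2, 4, 8, 11, 15, 18, 20}. The correct De Morgan law is (A ∪ B)' = A' ∩ B'.


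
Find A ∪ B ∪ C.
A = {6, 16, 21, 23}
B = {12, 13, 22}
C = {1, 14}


A ∪ B = {6, 12, 13, 16, 21, 22, 23}
(A ∪ B) ∪ C = {1, 6, 12, 13, 14, 16, 21, 22, 23}

A ∪ B ∪ C = {1, 6, 12, 13, 14, 16, 21, 22, 23}


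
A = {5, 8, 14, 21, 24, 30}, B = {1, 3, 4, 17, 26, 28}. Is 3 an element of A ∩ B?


A = {5, 8, 14, 21, 24, 30}, B = {1, 3, 4, 17, 26, 28}
A ∩ B = elements in both A and B
A ∩ B = ∅
Checking if 3 ∈ A ∩ B
3 is not in A ∩ B → False

3 ∉ A ∩ B


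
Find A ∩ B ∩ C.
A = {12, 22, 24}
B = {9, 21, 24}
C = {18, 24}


A ∩ B = {24}
(A ∩ B) ∩ C = {24}

A ∩ B ∩ C = {24}


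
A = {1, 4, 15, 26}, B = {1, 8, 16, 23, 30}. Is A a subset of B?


A ⊆ B means every element of A is in B.
Elements in A not in B: {4, 15, 26}
So A ⊄ B.

No, A ⊄ B


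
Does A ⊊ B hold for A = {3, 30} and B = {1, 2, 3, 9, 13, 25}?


A ⊂ B requires: A ⊆ B AND A ≠ B.
A ⊆ B? No
A ⊄ B, so A is not a proper subset.

No, A is not a proper subset of B


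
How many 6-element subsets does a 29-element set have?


C(n,k) = n! / (k!(n-k)!)
C(29,6) = 29! / (6!23!)
= 475020

C(29,6) = 475020


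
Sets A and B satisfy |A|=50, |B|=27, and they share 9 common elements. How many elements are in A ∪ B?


|A ∪ B| = |A| + |B| - |A ∩ B|
= 50 + 27 - 9
= 68

|A ∪ B| = 68


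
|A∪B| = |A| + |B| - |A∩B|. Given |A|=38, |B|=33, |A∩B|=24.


|A ∪ B| = |A| + |B| - |A ∩ B|
= 38 + 33 - 24
= 47

|A ∪ B| = 47


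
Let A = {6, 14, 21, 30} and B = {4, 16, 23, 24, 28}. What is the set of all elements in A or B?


A ∪ B = all elements in A or B (or both)
A = {6, 14, 21, 30}
B = {4, 16, 23, 24, 28}
A ∪ B = {4, 6, 14, 16, 21, 23, 24, 28, 30}

A ∪ B = {4, 6, 14, 16, 21, 23, 24, 28, 30}


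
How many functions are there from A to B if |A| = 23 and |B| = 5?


Each of |A| = 23 inputs maps to any of |B| = 5 outputs.
# functions = |B|^|A| = 5^23
= 11920928955078125

Number of functions = 11920928955078125


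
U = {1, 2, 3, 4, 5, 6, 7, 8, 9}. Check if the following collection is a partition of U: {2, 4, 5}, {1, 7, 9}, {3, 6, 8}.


A partition requires: (1) non-empty parts, (2) pairwise disjoint, (3) union = U
Parts: {2, 4, 5}, {1, 7, 9}, {3, 6, 8}
Union of parts: {1, 2, 3, 4, 5, 6, 7, 8, 9}
U = {1, 2, 3, 4, 5, 6, 7, 8, 9}
All non-empty? True
Pairwise disjoint? True
Covers U? True

Yes, valid partition


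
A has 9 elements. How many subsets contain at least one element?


Total subsets = 2^n = 2^9 = 512
Non-empty subsets exclude the empty set: 2^n - 1
= 512 - 1
= 511

Number of non-empty subsets = 511


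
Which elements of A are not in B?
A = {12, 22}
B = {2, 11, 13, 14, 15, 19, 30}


A \ B = elements in A but not in B
A = {12, 22}
B = {2, 11, 13, 14, 15, 19, 30}
Remove from A any elements in B
A \ B = {12, 22}

A \ B = {12, 22}


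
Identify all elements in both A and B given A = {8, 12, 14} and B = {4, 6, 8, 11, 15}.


A = {8, 12, 14}
B = {4, 6, 8, 11, 15}
Region: in both A and B
Elements: {8}

Elements in both A and B: {8}


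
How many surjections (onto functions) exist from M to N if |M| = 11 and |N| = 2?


n = |M| = 11, k = |N| = 2. Surjections via inclusion-exclusion:
S(n,k) = Σ(-1)^i × C(k,i) × (k-i)^n, i=0 to k
i=0: (-1)^0×C(2,0)×2^11 = 2048
i=1: (-1)^1×C(2,1)×1^11 = -2
i=2: (-1)^2×C(2,2)×0^11 = 0
Total = 2046

Number of surjections = 2046


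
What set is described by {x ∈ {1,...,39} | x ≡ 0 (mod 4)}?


Checking each candidate:
Condition: x in {1,...,39} with x ≡ 0 (mod 4)
Result = {4, 8, 12, 16, 20, 24, 28, 32, 36}

{4, 8, 12, 16, 20, 24, 28, 32, 36}


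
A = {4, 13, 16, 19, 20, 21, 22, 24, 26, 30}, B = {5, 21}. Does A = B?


Two sets are equal iff they have exactly the same elements.
A = {4, 13, 16, 19, 20, 21, 22, 24, 26, 30}
B = {5, 21}
Differences: {4, 5, 13, 16, 19, 20, 22, 24, 26, 30}
A ≠ B

No, A ≠ B


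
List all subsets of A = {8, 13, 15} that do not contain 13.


A subset of A that omits 13 is a subset of A \ {13}, so there are 2^(n-1) = 2^2 = 4 of them.
Subsets excluding 13: ∅, {8}, {15}, {8, 15}

Subsets excluding 13 (4 total): ∅, {8}, {15}, {8, 15}


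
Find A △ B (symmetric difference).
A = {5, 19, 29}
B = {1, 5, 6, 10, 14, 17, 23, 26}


A △ B = (A \ B) ∪ (B \ A) = elements in exactly one of A or B
A \ B = {19, 29}
B \ A = {1, 6, 10, 14, 17, 23, 26}
A △ B = {1, 6, 10, 14, 17, 19, 23, 26, 29}

A △ B = {1, 6, 10, 14, 17, 19, 23, 26, 29}


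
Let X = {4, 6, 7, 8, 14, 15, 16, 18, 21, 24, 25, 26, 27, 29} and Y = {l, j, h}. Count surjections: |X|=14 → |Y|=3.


n = |X| = 14, k = |Y| = 3. Surjections via inclusion-exclusion:
S(n,k) = Σ(-1)^i × C(k,i) × (k-i)^n, i=0 to k
i=0: (-1)^0×C(3,0)×3^14 = 4782969
i=1: (-1)^1×C(3,1)×2^14 = -49152
i=2: (-1)^2×C(3,2)×1^14 = 3
i=3: (-1)^3×C(3,3)×0^14 = 0
Total = 4733820

Number of surjections = 4733820


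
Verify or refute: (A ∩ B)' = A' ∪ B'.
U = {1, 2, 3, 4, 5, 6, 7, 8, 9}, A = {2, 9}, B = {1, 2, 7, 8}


LHS: A ∩ B = {2}
(A ∩ B)' = U \ (A ∩ B) = {1, 3, 4, 5, 6, 7, 8, 9}
A' = {1, 3, 4, 5, 6, 7, 8}, B' = {3, 4, 5, 6, 9}
Claimed RHS: A' ∪ B' = {1, 3, 4, 5, 6, 7, 8, 9}
Identity is VALID: LHS = RHS = {1, 3, 4, 5, 6, 7, 8, 9} ✓

Identity is valid. (A ∩ B)' = A' ∪ B' = {1, 3, 4, 5, 6, 7, 8, 9}


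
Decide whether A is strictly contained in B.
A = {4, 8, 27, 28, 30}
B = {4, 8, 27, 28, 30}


A ⊂ B requires: A ⊆ B AND A ≠ B.
A ⊆ B? Yes
A = B? Yes
A = B, so A is not a PROPER subset.

No, A is not a proper subset of B


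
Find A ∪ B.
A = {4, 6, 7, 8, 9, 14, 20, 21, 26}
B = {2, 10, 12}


A ∪ B = all elements in A or B (or both)
A = {4, 6, 7, 8, 9, 14, 20, 21, 26}
B = {2, 10, 12}
A ∪ B = {2, 4, 6, 7, 8, 9, 10, 12, 14, 20, 21, 26}

A ∪ B = {2, 4, 6, 7, 8, 9, 10, 12, 14, 20, 21, 26}


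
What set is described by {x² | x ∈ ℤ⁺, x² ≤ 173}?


Checking each candidate:
Condition: positive perfect squares ≤ 173
Result = {1, 4, 9, 16, 25, 36, 49, 64, 81, 100, 121, 144, 169}

{1, 4, 9, 16, 25, 36, 49, 64, 81, 100, 121, 144, 169}


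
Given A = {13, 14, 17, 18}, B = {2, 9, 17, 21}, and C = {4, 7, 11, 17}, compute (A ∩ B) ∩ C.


A ∩ B = {17}
(A ∩ B) ∩ C = {17}

A ∩ B ∩ C = {17}


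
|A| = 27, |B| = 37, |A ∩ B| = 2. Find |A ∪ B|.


|A ∪ B| = |A| + |B| - |A ∩ B|
= 27 + 37 - 2
= 62

|A ∪ B| = 62


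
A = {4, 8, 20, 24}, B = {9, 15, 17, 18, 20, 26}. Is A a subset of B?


A ⊆ B means every element of A is in B.
Elements in A not in B: {4, 8, 24}
So A ⊄ B.

No, A ⊄ B


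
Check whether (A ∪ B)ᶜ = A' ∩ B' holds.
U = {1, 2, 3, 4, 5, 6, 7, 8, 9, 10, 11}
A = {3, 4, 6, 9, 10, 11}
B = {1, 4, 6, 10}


LHS: A ∪ B = {1, 3, 4, 6, 9, 10, 11}
(A ∪ B)' = U \ (A ∪ B) = {2, 5, 7, 8}
A' = {1, 2, 5, 7, 8}, B' = {2, 3, 5, 7, 8, 9, 11}
Claimed RHS: A' ∩ B' = {2, 5, 7, 8}
Identity is VALID: LHS = RHS = {2, 5, 7, 8} ✓

Identity is valid. (A ∪ B)' = A' ∩ B' = {2, 5, 7, 8}


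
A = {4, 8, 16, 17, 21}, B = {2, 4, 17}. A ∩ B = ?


A ∩ B = elements in both A and B
A = {4, 8, 16, 17, 21}
B = {2, 4, 17}
A ∩ B = {4, 17}

A ∩ B = {4, 17}


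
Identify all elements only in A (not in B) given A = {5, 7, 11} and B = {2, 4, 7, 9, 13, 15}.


A = {5, 7, 11}
B = {2, 4, 7, 9, 13, 15}
Region: only in A (not in B)
Elements: {5, 11}

Elements only in A (not in B): {5, 11}


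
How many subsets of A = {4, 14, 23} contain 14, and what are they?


A subset of A contains 14 iff the remaining 2 elements form any subset of A \ {14}.
Count: 2^(n-1) = 2^2 = 4
Subsets containing 14: {14}, {4, 14}, {14, 23}, {4, 14, 23}

Subsets containing 14 (4 total): {14}, {4, 14}, {14, 23}, {4, 14, 23}


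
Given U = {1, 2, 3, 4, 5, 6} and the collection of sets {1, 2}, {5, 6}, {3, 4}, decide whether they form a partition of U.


A partition requires: (1) non-empty parts, (2) pairwise disjoint, (3) union = U
Parts: {1, 2}, {5, 6}, {3, 4}
Union of parts: {1, 2, 3, 4, 5, 6}
U = {1, 2, 3, 4, 5, 6}
All non-empty? True
Pairwise disjoint? True
Covers U? True

Yes, valid partition


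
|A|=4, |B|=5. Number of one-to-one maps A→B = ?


An injection sends each of |A| = 4 inputs to a distinct output in B.
# injections = |B|·(|B|-1)·…·(|B|-|A|+1) = 5! / (5 - 4)!
= 5 × 4 × 3 × 2
= 120

Number of injections = 120


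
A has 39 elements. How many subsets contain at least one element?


Total subsets = 2^n = 2^39 = 549755813888
Non-empty subsets exclude the empty set: 2^n - 1
= 549755813888 - 1
= 549755813887

Number of non-empty subsets = 549755813887


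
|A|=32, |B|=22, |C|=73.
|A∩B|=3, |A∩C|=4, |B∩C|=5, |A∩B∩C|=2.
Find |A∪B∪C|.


|A∪B∪C| = |A|+|B|+|C| - |A∩B|-|A∩C|-|B∩C| + |A∩B∩C|
= 32+22+73 - 3-4-5 + 2
= 127 - 12 + 2
= 117

|A ∪ B ∪ C| = 117


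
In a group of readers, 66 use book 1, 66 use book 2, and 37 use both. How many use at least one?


|A ∪ B| = |A| + |B| - |A ∩ B|
= 66 + 66 - 37
= 95

|A ∪ B| = 95


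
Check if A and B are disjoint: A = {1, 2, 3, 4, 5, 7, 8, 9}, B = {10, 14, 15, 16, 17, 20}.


Disjoint means A ∩ B = ∅.
A ∩ B = ∅
A ∩ B = ∅, so A and B are disjoint.

Yes, A and B are disjoint


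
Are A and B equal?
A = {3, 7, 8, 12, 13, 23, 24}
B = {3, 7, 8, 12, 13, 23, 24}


Two sets are equal iff they have exactly the same elements.
A = {3, 7, 8, 12, 13, 23, 24}
B = {3, 7, 8, 12, 13, 23, 24}
Same elements → A = B

Yes, A = B


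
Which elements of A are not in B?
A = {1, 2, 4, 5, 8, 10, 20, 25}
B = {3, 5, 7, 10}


A \ B = elements in A but not in B
A = {1, 2, 4, 5, 8, 10, 20, 25}
B = {3, 5, 7, 10}
Remove from A any elements in B
A \ B = {1, 2, 4, 8, 20, 25}

A \ B = {1, 2, 4, 8, 20, 25}


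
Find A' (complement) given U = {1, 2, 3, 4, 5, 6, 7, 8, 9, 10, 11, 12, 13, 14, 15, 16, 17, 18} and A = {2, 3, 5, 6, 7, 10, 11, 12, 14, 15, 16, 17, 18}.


Aᶜ = U \ A = elements in U but not in A
U = {1, 2, 3, 4, 5, 6, 7, 8, 9, 10, 11, 12, 13, 14, 15, 16, 17, 18}
A = {2, 3, 5, 6, 7, 10, 11, 12, 14, 15, 16, 17, 18}
Aᶜ = {1, 4, 8, 9, 13}

Aᶜ = {1, 4, 8, 9, 13}


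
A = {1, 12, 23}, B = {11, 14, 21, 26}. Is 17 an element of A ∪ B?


A = {1, 12, 23}, B = {11, 14, 21, 26}
A ∪ B = all elements in A or B
A ∪ B = {1, 11, 12, 14, 21, 23, 26}
Checking if 17 ∈ A ∪ B
17 is not in A ∪ B → False

17 ∉ A ∪ B


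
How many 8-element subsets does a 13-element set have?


C(n,k) = n! / (k!(n-k)!)
C(13,8) = 13! / (8!5!)
= 1287

C(13,8) = 1287


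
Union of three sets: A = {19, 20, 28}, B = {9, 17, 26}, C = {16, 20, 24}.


A ∪ B = {9, 17, 19, 20, 26, 28}
(A ∪ B) ∪ C = {9, 16, 17, 19, 20, 24, 26, 28}

A ∪ B ∪ C = {9, 16, 17, 19, 20, 24, 26, 28}


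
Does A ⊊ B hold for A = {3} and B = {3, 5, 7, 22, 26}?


A ⊂ B requires: A ⊆ B AND A ≠ B.
A ⊆ B? Yes
A = B? No
A ⊂ B: Yes (A is a proper subset of B)

Yes, A ⊂ B


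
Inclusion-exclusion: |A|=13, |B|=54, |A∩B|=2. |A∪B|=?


|A ∪ B| = |A| + |B| - |A ∩ B|
= 13 + 54 - 2
= 65

|A ∪ B| = 65


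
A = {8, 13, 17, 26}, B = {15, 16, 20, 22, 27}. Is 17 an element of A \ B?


A = {8, 13, 17, 26}, B = {15, 16, 20, 22, 27}
A \ B = elements in A but not in B
A \ B = {8, 13, 17, 26}
Checking if 17 ∈ A \ B
17 is in A \ B → True

17 ∈ A \ B
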